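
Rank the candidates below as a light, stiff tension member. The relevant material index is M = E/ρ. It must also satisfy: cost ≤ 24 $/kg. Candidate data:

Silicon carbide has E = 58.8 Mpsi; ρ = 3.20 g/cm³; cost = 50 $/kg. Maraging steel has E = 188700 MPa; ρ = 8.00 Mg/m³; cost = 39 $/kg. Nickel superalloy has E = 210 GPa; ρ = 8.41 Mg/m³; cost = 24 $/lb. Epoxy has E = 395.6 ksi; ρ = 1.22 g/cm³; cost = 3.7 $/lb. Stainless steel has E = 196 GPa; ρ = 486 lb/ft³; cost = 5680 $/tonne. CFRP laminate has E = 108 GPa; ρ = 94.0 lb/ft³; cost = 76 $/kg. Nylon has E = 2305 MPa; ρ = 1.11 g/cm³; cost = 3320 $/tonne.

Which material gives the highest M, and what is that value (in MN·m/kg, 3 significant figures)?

Screen on constraints: cost ≤ 24 $/kg. Survivors: epoxy, stainless steel, nylon.
Convert each candidate to consistent units, then evaluate M:
  epoxy: E = 2.728 GPa, ρ = 1220 kg/m³
  stainless steel: E = 196.0 GPa, ρ = 7785 kg/m³
  nylon: E = 2.305 GPa, ρ = 1110 kg/m³
  stainless steel: M = 25.2 MN·m/kg
  epoxy: M = 2.24 MN·m/kg
  nylon: M = 2.08 MN·m/kg
The maximum is for stainless steel.

stainless steel, M = 25.2 MN·m/kg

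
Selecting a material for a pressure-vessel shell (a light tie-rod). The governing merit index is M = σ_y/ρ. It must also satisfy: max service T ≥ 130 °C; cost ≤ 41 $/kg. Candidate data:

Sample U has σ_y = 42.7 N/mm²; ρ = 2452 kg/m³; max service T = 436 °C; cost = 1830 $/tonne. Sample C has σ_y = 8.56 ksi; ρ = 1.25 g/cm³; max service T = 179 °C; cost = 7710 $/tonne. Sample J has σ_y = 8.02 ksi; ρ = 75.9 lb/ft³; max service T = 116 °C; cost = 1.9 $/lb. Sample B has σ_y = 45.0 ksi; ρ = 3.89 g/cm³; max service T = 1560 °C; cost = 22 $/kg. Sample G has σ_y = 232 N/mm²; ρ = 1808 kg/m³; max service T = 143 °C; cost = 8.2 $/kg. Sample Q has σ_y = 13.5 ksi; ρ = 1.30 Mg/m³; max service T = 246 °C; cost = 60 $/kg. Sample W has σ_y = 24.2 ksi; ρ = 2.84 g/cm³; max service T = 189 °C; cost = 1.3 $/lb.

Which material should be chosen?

Screen on constraints: max service T ≥ 130 °C; cost ≤ 41 $/kg. Survivors: sample U, sample C, sample B, sample G, sample W.
Putting every candidate on a common basis:
  sample U: σ_y = 42.70 MPa, ρ = 2452 kg/m³
  sample C: σ_y = 59.02 MPa, ρ = 1250 kg/m³
  sample B: σ_y = 310.3 MPa, ρ = 3890 kg/m³
  sample G: σ_y = 232.0 MPa, ρ = 1808 kg/m³
  sample W: σ_y = 166.9 MPa, ρ = 2840 kg/m³
  sample G: M = 128 kN·m/kg
  sample B: M = 79.8 kN·m/kg
  sample W: M = 58.8 kN·m/kg
  sample C: M = 47.2 kN·m/kg
  sample U: M = 17.4 kN·m/kg
The maximum is for sample G.

sample G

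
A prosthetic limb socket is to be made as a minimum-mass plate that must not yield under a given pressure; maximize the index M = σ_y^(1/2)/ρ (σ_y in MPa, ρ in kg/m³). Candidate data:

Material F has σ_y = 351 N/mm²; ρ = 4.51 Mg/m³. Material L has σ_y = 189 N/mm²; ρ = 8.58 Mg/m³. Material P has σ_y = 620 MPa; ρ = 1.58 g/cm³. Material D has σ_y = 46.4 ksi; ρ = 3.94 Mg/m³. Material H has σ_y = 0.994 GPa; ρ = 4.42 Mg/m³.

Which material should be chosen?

material P

In SI units:
  material F: σ_y = 351.0 MPa, ρ = 4510 kg/m³
  material L: σ_y = 189.0 MPa, ρ = 8580 kg/m³
  material P: σ_y = 620.0 MPa, ρ = 1580 kg/m³
  material D: σ_y = 319.9 MPa, ρ = 3940 kg/m³
  material H: σ_y = 994.0 MPa, ρ = 4420 kg/m³
  material P: M = 15.8×10⁻³
  material H: M = 7.13×10⁻³
  material D: M = 4.54×10⁻³
  material F: M = 4.15×10⁻³
  material L: M = 1.60×10⁻³
Highest index: material P.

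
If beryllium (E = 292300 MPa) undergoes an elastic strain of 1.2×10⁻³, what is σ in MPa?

351 MPa

E = 292300 MPa = 292.3 GPa.
σ = E·ε = 292300 MPa × 1.2×10⁻³ = 351 MPa.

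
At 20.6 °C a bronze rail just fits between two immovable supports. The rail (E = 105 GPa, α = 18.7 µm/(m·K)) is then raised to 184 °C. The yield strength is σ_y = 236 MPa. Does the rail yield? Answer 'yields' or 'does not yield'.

yields

ΔT = 163.4 K. Constrained thermal stress σ = E·α·ΔT = 105.0×10³ MPa × 18.7×10⁻⁶ × 163.4 = 321 MPa (compressive).
Compare to σ_y = 236 MPa: σ ≥ σ_y, so it yields.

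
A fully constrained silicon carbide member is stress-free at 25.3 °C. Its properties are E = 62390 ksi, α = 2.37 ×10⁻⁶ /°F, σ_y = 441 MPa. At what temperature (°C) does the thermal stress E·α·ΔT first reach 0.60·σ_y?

169 °C

E = 62390 ksi = 430.2 GPa.
α = 2.37×10⁻⁶/°F × 9/5 = 4.27×10⁻⁶/K.
E·α·ΔT = 264.6 MPa ⇒ ΔT = 264.6 / (430.2×10³ × 4.27×10⁻⁶) = 144.2 K.
T = 25.3 + 144.2 = 169.5 °C.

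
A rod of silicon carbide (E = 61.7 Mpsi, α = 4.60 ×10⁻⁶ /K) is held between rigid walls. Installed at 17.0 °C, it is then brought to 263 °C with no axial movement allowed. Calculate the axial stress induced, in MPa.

481 MPa

E = 61.7 Mpsi = 425.4 GPa.
ΔT = 246.0 K. Constrained thermal stress σ = E·α·ΔT = 425.4×10³ MPa × 4.60×10⁻⁶ × 246.0 = 481 MPa (compressive).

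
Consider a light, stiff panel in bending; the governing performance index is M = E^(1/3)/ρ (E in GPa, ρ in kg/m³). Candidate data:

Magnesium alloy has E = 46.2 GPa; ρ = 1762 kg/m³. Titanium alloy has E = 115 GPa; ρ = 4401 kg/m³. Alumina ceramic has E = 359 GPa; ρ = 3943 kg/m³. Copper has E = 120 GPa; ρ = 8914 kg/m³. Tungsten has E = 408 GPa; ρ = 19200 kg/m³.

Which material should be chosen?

Computing M directly (units already consistent):
  magnesium alloy: M = 2.04×10⁻³
  alumina ceramic: M = 1.80×10⁻³
  titanium alloy: M = 1.10×10⁻³
  copper: M = 0.553×10⁻³
  tungsten: M = 0.386×10⁻³
Magnesium alloy ranks first.

magnesium alloy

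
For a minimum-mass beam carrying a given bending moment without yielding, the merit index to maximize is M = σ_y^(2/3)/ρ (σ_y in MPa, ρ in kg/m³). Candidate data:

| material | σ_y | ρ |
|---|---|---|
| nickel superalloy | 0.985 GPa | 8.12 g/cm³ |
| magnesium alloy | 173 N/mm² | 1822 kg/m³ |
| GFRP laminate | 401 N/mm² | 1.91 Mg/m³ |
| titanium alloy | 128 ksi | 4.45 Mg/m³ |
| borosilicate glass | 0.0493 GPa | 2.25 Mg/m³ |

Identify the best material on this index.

Convert each candidate to consistent units, then evaluate M:
  nickel superalloy: σ_y = 985.0 MPa, ρ = 8120 kg/m³
  magnesium alloy: σ_y = 173.0 MPa, ρ = 1822 kg/m³
  GFRP laminate: σ_y = 401.0 MPa, ρ = 1910 kg/m³
  titanium alloy: σ_y = 882.5 MPa, ρ = 4450 kg/m³
  borosilicate glass: σ_y = 49.30 MPa, ρ = 2250 kg/m³
  GFRP laminate: M = 28.5×10⁻³
  titanium alloy: M = 20.7×10⁻³
  magnesium alloy: M = 17.0×10⁻³
  nickel superalloy: M = 12.2×10⁻³
  borosilicate glass: M = 5.98×10⁻³
GFRP laminate ranks first.

GFRP laminate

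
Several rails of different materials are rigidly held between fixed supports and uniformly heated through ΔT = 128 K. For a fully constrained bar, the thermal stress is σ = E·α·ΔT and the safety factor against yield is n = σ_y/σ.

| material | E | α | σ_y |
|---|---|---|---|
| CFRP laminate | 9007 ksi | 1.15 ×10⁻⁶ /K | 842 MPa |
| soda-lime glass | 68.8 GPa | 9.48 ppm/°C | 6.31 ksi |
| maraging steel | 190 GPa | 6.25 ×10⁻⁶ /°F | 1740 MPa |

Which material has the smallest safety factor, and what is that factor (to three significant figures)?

soda-lime glass, n = 0.521

With everything in SI (GPa, ×10⁻⁶/K, MPa):
  CFRP laminate: E = 62.10, α = 1.15, σ_y = 842.0 → σ = 9.14 MPa, n = 92.1
  soda-lime glass: E = 68.80, α = 9.48, σ_y = 43.51 → σ = 83.5 MPa, n = 0.521
  maraging steel: E = 190.0, α = 11.2, σ_y = 1740 → σ = 274 MPa, n = 6.36
The minimum is soda-lime glass at n = 0.521.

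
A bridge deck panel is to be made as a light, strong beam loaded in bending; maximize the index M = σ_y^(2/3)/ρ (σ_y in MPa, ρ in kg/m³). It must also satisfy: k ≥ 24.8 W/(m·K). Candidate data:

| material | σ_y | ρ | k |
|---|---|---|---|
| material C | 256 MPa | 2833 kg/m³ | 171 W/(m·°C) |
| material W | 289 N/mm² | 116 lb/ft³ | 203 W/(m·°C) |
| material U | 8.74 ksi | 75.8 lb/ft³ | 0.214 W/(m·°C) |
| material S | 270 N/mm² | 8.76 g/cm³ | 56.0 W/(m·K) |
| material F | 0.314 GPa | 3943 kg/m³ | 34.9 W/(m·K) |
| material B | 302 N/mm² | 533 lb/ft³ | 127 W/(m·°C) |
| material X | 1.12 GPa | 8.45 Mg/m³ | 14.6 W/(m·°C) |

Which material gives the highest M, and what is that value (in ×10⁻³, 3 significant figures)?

material W, M = 23.5×10⁻³

Screen on constraints: k ≥ 24.8 W/(m·K). Survivors: material C, material W, material S, material F, material B.
In SI units:
  material C: σ_y = 256.0 MPa, ρ = 2833 kg/m³
  material W: σ_y = 289.0 MPa, ρ = 1858 kg/m³
  material S: σ_y = 270.0 MPa, ρ = 8760 kg/m³
  material F: σ_y = 314.0 MPa, ρ = 3943 kg/m³
  material B: σ_y = 302.0 MPa, ρ = 8538 kg/m³
  material W: M = 23.5×10⁻³
  material C: M = 14.2×10⁻³
  material F: M = 11.7×10⁻³
  material B: M = 5.27×10⁻³
  material S: M = 4.77×10⁻³
Highest index: material W.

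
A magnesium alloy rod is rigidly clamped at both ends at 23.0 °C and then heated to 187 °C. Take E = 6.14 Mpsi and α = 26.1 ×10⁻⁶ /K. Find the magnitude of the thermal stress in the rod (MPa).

E = 6.14 Mpsi = 42.33 GPa.
ΔT = 164.0 K. Constrained thermal stress σ = E·α·ΔT = 42.33×10³ MPa × 26.1×10⁻⁶ × 164.0 = 181 MPa (compressive).

181 MPa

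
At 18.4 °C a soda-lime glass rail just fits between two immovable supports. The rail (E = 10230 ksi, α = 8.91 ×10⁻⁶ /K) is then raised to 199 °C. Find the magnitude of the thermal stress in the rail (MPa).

113 MPa

E = 10230 ksi = 70.53 GPa.
ΔT = 180.6 K. Constrained thermal stress σ = E·α·ΔT = 70.53×10³ MPa × 8.91×10⁻⁶ × 180.6 = 113 MPa (compressive).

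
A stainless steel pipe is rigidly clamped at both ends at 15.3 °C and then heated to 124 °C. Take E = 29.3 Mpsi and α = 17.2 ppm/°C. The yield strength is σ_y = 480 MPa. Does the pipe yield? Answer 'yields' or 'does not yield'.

E = 29.3 Mpsi = 202.0 GPa.
ΔT = 108.7 K. Constrained thermal stress σ = E·α·ΔT = 202.0×10³ MPa × 17.2×10⁻⁶ × 108.7 = 378 MPa (compressive).
Compare to σ_y = 480 MPa: σ < σ_y, so it does not yield.

does not yield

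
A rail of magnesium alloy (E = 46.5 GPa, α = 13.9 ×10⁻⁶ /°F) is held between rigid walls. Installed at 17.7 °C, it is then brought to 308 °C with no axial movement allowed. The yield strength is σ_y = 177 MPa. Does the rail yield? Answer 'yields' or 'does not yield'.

α = 13.9×10⁻⁶/°F × 9/5 = 25.0×10⁻⁶/K.
ΔT = 290.3 K. Constrained thermal stress σ = E·α·ΔT = 46.50×10³ MPa × 25.0×10⁻⁶ × 290.3 = 338 MPa (compressive).
Compare to σ_y = 177 MPa: σ ≥ σ_y, so it yields.

yields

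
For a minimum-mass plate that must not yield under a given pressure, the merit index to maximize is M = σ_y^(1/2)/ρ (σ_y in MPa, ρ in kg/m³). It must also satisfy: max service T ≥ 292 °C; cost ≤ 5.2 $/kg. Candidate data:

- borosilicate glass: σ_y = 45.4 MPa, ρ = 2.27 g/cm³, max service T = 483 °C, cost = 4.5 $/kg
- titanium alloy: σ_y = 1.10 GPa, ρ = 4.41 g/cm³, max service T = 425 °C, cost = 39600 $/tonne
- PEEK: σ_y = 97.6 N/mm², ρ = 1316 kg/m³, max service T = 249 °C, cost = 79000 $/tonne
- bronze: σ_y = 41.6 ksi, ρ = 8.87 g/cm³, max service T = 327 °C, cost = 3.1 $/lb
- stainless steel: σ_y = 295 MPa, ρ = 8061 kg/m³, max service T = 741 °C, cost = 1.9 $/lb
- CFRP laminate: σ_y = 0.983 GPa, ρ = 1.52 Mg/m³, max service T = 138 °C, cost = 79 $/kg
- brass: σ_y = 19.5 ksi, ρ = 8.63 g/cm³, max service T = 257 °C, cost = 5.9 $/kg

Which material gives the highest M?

borosilicate glass

Screen on constraints: max service T ≥ 292 °C; cost ≤ 5.2 $/kg. Survivors: borosilicate glass, stainless steel.
Putting every candidate on a common basis:
  borosilicate glass: σ_y = 45.40 MPa, ρ = 2270 kg/m³
  stainless steel: σ_y = 295.0 MPa, ρ = 8061 kg/m³
  borosilicate glass: M = 2.97×10⁻³
  stainless steel: M = 2.13×10⁻³
The maximum is for borosilicate glass.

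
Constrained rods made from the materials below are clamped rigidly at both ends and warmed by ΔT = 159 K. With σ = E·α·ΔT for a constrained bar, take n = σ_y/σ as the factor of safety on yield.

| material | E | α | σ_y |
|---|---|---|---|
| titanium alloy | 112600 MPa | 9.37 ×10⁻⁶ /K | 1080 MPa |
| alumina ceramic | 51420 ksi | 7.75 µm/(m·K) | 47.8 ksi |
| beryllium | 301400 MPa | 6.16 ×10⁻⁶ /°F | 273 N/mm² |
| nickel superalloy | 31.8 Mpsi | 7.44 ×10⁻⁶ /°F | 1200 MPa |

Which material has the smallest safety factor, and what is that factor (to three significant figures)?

In consistent units (E in GPa, α in ×10⁻⁶/K, σ_y in MPa):
  titanium alloy: E = 112.6, α = 9.37, σ_y = 1080 → σ = 168 MPa, n = 6.44
  alumina ceramic: E = 354.5, α = 7.75, σ_y = 329.6 → σ = 437 MPa, n = 0.754
  beryllium: E = 301.4, α = 11.1, σ_y = 273.0 → σ = 531 MPa, n = 0.514
  nickel superalloy: E = 219.3, α = 13.4, σ_y = 1200 → σ = 467 MPa, n = 2.57
The minimum is beryllium at n = 0.514.

beryllium, n = 0.514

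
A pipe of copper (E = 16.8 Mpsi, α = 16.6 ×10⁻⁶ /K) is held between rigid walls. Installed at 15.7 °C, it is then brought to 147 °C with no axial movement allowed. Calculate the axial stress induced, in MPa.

252 MPa

E = 16.8 Mpsi = 115.8 GPa.
ΔT = 131.3 K. Constrained thermal stress σ = E·α·ΔT = 115.8×10³ MPa × 16.6×10⁻⁶ × 131.3 = 252 MPa (compressive).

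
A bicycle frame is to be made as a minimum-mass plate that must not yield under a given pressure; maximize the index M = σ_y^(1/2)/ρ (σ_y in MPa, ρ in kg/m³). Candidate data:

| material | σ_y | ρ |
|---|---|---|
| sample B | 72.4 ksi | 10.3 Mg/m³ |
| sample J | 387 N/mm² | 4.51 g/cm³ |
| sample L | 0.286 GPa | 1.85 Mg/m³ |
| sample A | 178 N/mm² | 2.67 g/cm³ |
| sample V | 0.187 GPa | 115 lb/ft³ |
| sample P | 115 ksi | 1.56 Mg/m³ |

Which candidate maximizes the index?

After converting to SI:
  sample B: σ_y = 499.2 MPa, ρ = 10300 kg/m³
  sample J: σ_y = 387.0 MPa, ρ = 4510 kg/m³
  sample L: σ_y = 286.0 MPa, ρ = 1850 kg/m³
  sample A: σ_y = 178.0 MPa, ρ = 2670 kg/m³
  sample V: σ_y = 187.0 MPa, ρ = 1842 kg/m³
  sample P: σ_y = 792.9 MPa, ρ = 1560 kg/m³
  sample P: M = 18.1×10⁻³
  sample L: M = 9.14×10⁻³
  sample V: M = 7.42×10⁻³
  sample A: M = 5.00×10⁻³
  sample J: M = 4.36×10⁻³
  sample B: M = 2.17×10⁻³
Highest index: sample P.

sample P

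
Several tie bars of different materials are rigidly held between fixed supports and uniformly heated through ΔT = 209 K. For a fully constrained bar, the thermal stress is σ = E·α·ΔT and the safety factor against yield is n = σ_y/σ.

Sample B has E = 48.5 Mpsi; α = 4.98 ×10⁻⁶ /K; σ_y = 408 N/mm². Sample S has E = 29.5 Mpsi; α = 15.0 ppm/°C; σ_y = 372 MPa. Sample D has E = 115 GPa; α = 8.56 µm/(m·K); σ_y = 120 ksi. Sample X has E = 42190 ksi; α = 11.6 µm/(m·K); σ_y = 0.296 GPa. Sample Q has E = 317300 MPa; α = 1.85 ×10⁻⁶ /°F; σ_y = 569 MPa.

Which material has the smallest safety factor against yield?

sample X

With everything in SI (GPa, ×10⁻⁶/K, MPa):
  sample B: E = 334.4, α = 4.98, σ_y = 408.0 → σ = 348 MPa, n = 1.17
  sample S: E = 203.4, α = 15.0, σ_y = 372.0 → σ = 638 MPa, n = 0.583
  sample D: E = 115.0, α = 8.56, σ_y = 827.4 → σ = 206 MPa, n = 4.02
  sample X: E = 290.9, α = 11.6, σ_y = 296.0 → σ = 705 MPa, n = 0.420
  sample Q: E = 317.3, α = 3.33, σ_y = 569.0 → σ = 221 MPa, n = 2.58
The minimum is sample X at n = 0.420.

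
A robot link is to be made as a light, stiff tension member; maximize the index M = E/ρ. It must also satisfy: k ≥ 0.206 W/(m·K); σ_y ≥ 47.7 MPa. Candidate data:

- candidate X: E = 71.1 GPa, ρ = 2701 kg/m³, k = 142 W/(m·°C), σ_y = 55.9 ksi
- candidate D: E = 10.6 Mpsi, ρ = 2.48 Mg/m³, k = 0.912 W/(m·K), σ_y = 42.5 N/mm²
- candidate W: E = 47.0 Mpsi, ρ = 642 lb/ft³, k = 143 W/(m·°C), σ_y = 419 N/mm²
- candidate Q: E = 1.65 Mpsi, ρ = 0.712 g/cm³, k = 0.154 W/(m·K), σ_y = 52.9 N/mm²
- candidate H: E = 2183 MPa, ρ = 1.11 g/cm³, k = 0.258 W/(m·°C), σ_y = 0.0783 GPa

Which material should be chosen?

Screen on constraints: k ≥ 0.206 W/(m·K); σ_y ≥ 47.7 MPa. Survivors: candidate X, candidate W, candidate H.
Normalizing units and computing the index:
  candidate X: E = 71.10 GPa, ρ = 2701 kg/m³
  candidate W: E = 324.1 GPa, ρ = 10280 kg/m³
  candidate H: E = 2.183 GPa, ρ = 1110 kg/m³
  candidate W: M = 31.5 MN·m/kg
  candidate X: M = 26.3 MN·m/kg
  candidate H: M = 1.97 MN·m/kg
Highest index: candidate W.

candidate W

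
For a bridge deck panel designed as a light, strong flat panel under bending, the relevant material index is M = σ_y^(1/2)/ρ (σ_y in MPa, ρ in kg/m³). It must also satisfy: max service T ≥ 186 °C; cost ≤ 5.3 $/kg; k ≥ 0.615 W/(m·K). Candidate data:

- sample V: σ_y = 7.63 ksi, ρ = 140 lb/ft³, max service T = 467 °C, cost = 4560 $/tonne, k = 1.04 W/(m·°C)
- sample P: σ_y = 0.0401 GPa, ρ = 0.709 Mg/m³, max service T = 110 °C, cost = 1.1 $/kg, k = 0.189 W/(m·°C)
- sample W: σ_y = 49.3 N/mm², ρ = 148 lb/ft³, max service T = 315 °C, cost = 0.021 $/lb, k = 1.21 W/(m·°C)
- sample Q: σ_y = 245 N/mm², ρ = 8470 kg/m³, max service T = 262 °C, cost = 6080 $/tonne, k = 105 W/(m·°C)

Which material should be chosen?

sample V

Screen on constraints: max service T ≥ 186 °C; cost ≤ 5.3 $/kg; k ≥ 0.615 W/(m·K). Survivors: sample V, sample W.
In SI units:
  sample V: σ_y = 52.61 MPa, ρ = 2243 kg/m³
  sample W: σ_y = 49.30 MPa, ρ = 2371 kg/m³
  sample V: M = 3.23×10⁻³
  sample W: M = 2.96×10⁻³
Highest index: sample V.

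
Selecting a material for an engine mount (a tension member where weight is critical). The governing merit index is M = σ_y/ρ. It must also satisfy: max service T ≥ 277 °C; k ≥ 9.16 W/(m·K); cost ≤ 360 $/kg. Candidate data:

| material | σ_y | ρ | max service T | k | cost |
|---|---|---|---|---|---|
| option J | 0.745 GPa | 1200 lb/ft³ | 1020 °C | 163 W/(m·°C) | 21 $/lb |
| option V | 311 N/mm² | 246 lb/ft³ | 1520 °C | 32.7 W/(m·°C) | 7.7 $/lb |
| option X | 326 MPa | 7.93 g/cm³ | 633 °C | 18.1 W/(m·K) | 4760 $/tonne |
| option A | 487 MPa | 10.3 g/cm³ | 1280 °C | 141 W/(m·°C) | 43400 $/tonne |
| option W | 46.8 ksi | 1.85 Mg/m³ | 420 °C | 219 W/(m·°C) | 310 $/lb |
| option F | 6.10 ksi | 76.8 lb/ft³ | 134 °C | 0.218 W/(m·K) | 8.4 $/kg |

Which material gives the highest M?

option V

Screen on constraints: max service T ≥ 277 °C; k ≥ 9.16 W/(m·K); cost ≤ 360 $/kg. Survivors: option J, option V, option X, option A.
Normalizing units and computing the index:
  option J: σ_y = 745.0 MPa, ρ = 19220 kg/m³
  option V: σ_y = 311.0 MPa, ρ = 3941 kg/m³
  option X: σ_y = 326.0 MPa, ρ = 7930 kg/m³
  option A: σ_y = 487.0 MPa, ρ = 10300 kg/m³
  option V: M = 78.9 kN·m/kg
  option A: M = 47.3 kN·m/kg
  option X: M = 41.1 kN·m/kg
  option J: M = 38.8 kN·m/kg
Option V ranks first.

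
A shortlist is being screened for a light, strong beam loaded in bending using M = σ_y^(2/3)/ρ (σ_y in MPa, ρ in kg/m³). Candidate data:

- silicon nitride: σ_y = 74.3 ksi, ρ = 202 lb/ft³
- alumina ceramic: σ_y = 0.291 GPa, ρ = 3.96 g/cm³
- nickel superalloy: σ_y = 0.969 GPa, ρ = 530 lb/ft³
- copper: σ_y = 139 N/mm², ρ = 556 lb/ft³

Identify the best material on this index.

In SI units:
  silicon nitride: σ_y = 512.3 MPa, ρ = 3236 kg/m³
  alumina ceramic: σ_y = 291.0 MPa, ρ = 3960 kg/m³
  nickel superalloy: σ_y = 969.0 MPa, ρ = 8490 kg/m³
  copper: σ_y = 139.0 MPa, ρ = 8906 kg/m³
  silicon nitride: M = 19.8×10⁻³
  nickel superalloy: M = 11.5×10⁻³
  alumina ceramic: M = 11.1×10⁻³
  copper: M = 3.01×10⁻³
The maximum is for silicon nitride.

silicon nitride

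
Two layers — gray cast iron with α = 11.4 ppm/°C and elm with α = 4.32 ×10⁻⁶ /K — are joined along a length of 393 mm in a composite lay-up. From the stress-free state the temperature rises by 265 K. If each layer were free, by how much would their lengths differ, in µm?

737 µm

Δα = |11.4 − 4.32|×10⁻⁶/K = 7.08×10⁻⁶/K.
ΔL_mismatch = Δα·L·ΔT = 7.08×10⁻⁶ × 393.0 mm × 265.0 K = 737 µm.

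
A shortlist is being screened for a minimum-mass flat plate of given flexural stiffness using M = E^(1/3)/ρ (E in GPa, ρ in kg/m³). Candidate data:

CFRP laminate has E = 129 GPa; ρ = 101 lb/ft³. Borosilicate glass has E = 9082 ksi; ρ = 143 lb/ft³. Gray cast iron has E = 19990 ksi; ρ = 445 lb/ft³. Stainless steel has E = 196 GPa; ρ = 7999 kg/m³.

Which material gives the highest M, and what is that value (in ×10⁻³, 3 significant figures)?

Putting every candidate on a common basis:
  CFRP laminate: E = 129.0 GPa, ρ = 1618 kg/m³
  borosilicate glass: E = 62.62 GPa, ρ = 2291 kg/m³
  gray cast iron: E = 137.8 GPa, ρ = 7128 kg/m³
  stainless steel: E = 196.0 GPa, ρ = 7999 kg/m³
  CFRP laminate: M = 3.12×10⁻³
  borosilicate glass: M = 1.73×10⁻³
  stainless steel: M = 0.726×10⁻³
  gray cast iron: M = 0.725×10⁻³
CFRP laminate has the largest M.

CFRP laminate, M = 3.12×10⁻³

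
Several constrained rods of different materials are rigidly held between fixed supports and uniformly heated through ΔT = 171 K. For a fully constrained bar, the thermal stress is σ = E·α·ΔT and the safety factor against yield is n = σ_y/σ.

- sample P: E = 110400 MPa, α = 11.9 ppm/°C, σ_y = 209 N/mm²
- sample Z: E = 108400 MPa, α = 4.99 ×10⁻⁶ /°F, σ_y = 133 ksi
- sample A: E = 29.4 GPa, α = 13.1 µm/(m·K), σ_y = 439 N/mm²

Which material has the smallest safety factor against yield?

sample P

Per material, after unit conversion:
  sample P: E = 110.4, α = 11.9, σ_y = 209.0 → σ = 225 MPa, n = 0.930
  sample Z: E = 108.4, α = 8.98, σ_y = 917.0 → σ = 166 MPa, n = 5.51
  sample A: E = 29.40, α = 13.1, σ_y = 439.0 → σ = 65.9 MPa, n = 6.67
Sample P has the lowest safety factor, n = 0.930.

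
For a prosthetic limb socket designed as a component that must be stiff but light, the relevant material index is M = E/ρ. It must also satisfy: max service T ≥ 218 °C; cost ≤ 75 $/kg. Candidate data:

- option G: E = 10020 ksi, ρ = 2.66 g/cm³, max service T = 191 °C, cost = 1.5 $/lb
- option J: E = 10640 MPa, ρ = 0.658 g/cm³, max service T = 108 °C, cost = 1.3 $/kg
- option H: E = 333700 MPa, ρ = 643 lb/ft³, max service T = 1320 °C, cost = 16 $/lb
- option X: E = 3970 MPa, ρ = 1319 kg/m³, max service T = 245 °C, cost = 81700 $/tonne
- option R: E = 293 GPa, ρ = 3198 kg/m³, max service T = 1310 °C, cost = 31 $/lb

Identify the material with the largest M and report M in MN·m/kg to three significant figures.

option R, M = 91.6 MN·m/kg

Screen on constraints: max service T ≥ 218 °C; cost ≤ 75 $/kg. Survivors: option H, option R.
Convert each candidate to consistent units, then evaluate M:
  option H: E = 333.7 GPa, ρ = 10300 kg/m³
  option R: E = 293.0 GPa, ρ = 3198 kg/m³
  option R: M = 91.6 MN·m/kg
  option H: M = 32.4 MN·m/kg
Option R ranks first.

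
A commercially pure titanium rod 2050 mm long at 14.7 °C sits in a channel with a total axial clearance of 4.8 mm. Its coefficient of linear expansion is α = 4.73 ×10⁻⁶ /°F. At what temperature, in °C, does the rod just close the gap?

α = 4.73×10⁻⁶/°F × 9/5 = 8.51×10⁻⁶/K.
α·L₀·ΔT = 4.8 mm ⇒ ΔT = 4.8 / (8.51×10⁻⁶ × 2050.0) = 275.0 K.
T = 14.7 + 275.0 = 289.7 °C.

290 °C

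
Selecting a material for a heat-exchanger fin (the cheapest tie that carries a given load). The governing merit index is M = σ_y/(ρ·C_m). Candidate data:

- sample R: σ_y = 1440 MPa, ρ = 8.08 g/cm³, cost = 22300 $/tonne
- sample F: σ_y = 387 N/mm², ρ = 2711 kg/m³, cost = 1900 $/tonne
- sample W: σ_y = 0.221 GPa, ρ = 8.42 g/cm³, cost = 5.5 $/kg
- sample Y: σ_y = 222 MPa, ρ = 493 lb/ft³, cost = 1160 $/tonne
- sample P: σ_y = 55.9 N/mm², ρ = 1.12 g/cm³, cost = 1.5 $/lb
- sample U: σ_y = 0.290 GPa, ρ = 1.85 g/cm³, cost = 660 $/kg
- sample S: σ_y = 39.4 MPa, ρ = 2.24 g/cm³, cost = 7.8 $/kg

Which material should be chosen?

sample F

Convert each candidate to consistent units, then evaluate M:
  sample R: σ_y = 1440 MPa, ρ = 8080 kg/m³, cost = 22.30 $/kg
  sample F: σ_y = 387.0 MPa, ρ = 2711 kg/m³, cost = 1.900 $/kg
  sample W: σ_y = 221.0 MPa, ρ = 8420 kg/m³, cost = 5.500 $/kg
  sample Y: σ_y = 222.0 MPa, ρ = 7897 kg/m³, cost = 1.160 $/kg
  sample P: σ_y = 55.90 MPa, ρ = 1120 kg/m³, cost = 3.307 $/kg
  sample U: σ_y = 290.0 MPa, ρ = 1850 kg/m³, cost = 660.0 $/kg
  sample S: σ_y = 39.40 MPa, ρ = 2240 kg/m³, cost = 7.800 $/kg
  sample F: M = 75.1 kN·m per $
  sample Y: M = 24.2 kN·m per $
  sample P: M = 15.1 kN·m per $
  sample R: M = 7.99 kN·m per $
  sample W: M = 4.77 kN·m per $
  sample S: M = 2.26 kN·m per $
  sample U: M = 0.238 kN·m per $
Sample F ranks first.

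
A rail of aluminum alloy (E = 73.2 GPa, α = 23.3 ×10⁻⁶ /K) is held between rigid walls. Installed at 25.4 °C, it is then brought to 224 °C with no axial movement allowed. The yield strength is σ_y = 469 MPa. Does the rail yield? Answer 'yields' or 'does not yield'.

does not yield

ΔT = 198.6 K. Constrained thermal stress σ = E·α·ΔT = 73.20×10³ MPa × 23.3×10⁻⁶ × 198.6 = 339 MPa (compressive).
Compare to σ_y = 469 MPa: σ < σ_y, so it does not yield.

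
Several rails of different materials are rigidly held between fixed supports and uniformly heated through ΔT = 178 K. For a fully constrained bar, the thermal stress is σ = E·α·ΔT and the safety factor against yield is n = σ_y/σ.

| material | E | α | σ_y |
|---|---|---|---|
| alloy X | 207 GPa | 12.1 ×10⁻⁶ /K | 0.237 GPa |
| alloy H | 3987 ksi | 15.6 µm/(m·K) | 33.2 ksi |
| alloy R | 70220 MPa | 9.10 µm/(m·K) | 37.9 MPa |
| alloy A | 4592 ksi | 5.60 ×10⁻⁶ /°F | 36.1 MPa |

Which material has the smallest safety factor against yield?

Converting E to GPa, α to ×10⁻⁶/K, σ_y to MPa, then σ and n for each:
  alloy X: E = 207.0, α = 12.1, σ_y = 237.0 → σ = 446 MPa, n = 0.532
  alloy H: E = 27.49, α = 15.6, σ_y = 228.9 → σ = 76.3 MPa, n = 3.00
  alloy R: E = 70.22, α = 9.10, σ_y = 37.90 → σ = 114 MPa, n = 0.333
  alloy A: E = 31.66, α = 10.1, σ_y = 36.10 → σ = 56.8 MPa, n = 0.635
Alloy R has the lowest safety factor, n = 0.333.

alloy R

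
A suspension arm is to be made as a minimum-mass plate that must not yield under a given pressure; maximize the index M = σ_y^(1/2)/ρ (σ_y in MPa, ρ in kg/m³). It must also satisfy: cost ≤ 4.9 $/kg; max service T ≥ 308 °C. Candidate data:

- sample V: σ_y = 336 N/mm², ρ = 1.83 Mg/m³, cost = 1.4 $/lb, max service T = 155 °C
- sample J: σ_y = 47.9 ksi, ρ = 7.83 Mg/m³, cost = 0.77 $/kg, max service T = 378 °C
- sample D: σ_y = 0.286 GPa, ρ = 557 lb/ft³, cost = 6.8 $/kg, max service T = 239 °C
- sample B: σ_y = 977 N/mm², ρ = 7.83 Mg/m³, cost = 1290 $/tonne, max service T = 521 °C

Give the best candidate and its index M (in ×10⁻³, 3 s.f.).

sample B, M = 3.99×10⁻³

Screen on constraints: cost ≤ 4.9 $/kg; max service T ≥ 308 °C. Survivors: sample J, sample B.
Normalizing units and computing the index:
  sample J: σ_y = 330.3 MPa, ρ = 7830 kg/m³
  sample B: σ_y = 977.0 MPa, ρ = 7830 kg/m³
  sample B: M = 3.99×10⁻³
  sample J: M = 2.32×10⁻³
Sample B has the largest M.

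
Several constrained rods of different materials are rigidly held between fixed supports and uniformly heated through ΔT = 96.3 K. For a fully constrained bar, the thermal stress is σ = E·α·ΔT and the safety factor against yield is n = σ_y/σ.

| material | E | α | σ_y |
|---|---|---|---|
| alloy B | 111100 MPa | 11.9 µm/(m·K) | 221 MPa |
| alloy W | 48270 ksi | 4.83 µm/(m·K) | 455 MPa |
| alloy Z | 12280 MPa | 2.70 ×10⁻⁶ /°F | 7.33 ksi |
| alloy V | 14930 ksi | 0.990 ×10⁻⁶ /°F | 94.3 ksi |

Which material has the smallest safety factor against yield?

With everything in SI (GPa, ×10⁻⁶/K, MPa):
  alloy B: E = 111.1, α = 11.9, σ_y = 221.0 → σ = 127 MPa, n = 1.74
  alloy W: E = 332.8, α = 4.83, σ_y = 455.0 → σ = 155 MPa, n = 2.94
  alloy Z: E = 12.28, α = 4.86, σ_y = 50.54 → σ = 5.75 MPa, n = 8.79
  alloy V: E = 102.9, α = 1.78, σ_y = 650.2 → σ = 17.7 MPa, n = 36.8
Alloy B has the lowest safety factor, n = 1.74.

alloy B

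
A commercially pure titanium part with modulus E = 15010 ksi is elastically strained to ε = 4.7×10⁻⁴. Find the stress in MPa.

E = 15010 ksi = 103.5 GPa.
σ = E·ε = 103500 MPa × 4.7×10⁻⁴ = 48.6 MPa.

48.6 MPa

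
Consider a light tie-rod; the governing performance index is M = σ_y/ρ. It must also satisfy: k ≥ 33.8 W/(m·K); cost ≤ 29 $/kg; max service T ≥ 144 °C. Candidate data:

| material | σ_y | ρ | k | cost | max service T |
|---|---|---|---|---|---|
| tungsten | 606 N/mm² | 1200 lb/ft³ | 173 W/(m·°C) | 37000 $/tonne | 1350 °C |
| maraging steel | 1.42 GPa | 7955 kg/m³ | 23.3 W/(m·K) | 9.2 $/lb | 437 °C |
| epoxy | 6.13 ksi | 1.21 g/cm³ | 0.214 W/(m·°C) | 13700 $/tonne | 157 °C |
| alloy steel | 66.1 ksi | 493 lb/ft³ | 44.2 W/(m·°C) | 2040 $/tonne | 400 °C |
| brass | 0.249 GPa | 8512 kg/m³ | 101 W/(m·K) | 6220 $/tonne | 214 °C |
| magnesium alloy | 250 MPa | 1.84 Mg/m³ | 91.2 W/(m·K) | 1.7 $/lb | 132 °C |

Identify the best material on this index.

Screen on constraints: k ≥ 33.8 W/(m·K); cost ≤ 29 $/kg; max service T ≥ 144 °C. Survivors: alloy steel, brass.
After converting to SI:
  alloy steel: σ_y = 455.7 MPa, ρ = 7897 kg/m³
  brass: σ_y = 249.0 MPa, ρ = 8512 kg/m³
  alloy steel: M = 57.7 kN·m/kg
  brass: M = 29.3 kN·m/kg
The maximum is for alloy steel.

alloy steel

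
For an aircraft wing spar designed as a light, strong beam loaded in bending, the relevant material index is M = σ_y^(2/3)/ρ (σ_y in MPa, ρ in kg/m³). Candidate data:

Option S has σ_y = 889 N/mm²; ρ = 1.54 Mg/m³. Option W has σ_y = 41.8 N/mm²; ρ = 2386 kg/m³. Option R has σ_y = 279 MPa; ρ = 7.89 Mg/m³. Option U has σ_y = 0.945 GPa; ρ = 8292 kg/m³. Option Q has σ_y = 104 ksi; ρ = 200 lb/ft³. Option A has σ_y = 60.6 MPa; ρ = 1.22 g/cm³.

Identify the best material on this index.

Putting every candidate on a common basis:
  option S: σ_y = 889.0 MPa, ρ = 1540 kg/m³
  option W: σ_y = 41.80 MPa, ρ = 2386 kg/m³
  option R: σ_y = 279.0 MPa, ρ = 7890 kg/m³
  option U: σ_y = 945.0 MPa, ρ = 8292 kg/m³
  option Q: σ_y = 717.1 MPa, ρ = 3204 kg/m³
  option A: σ_y = 60.60 MPa, ρ = 1220 kg/m³
  option S: M = 60.0×10⁻³
  option Q: M = 25.0×10⁻³
  option A: M = 12.6×10⁻³
  option U: M = 11.6×10⁻³
  option R: M = 5.41×10⁻³
  option W: M = 5.05×10⁻³
Highest index: option S.

option S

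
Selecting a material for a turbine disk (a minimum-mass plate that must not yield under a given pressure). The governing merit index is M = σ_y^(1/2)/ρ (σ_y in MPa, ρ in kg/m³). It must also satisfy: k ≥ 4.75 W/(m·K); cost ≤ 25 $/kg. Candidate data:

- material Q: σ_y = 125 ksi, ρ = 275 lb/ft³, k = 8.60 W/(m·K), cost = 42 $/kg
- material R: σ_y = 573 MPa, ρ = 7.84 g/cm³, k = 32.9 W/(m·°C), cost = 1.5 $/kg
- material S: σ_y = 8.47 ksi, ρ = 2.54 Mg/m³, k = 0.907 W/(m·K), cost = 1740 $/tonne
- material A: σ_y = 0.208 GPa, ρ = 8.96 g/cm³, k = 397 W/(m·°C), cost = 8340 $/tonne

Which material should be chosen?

material R

Screen on constraints: k ≥ 4.75 W/(m·K); cost ≤ 25 $/kg. Survivors: material R, material A.
Convert each candidate to consistent units, then evaluate M:
  material R: σ_y = 573.0 MPa, ρ = 7840 kg/m³
  material A: σ_y = 208.0 MPa, ρ = 8960 kg/m³
  material R: M = 3.05×10⁻³
  material A: M = 1.61×10⁻³
Material R has the largest M.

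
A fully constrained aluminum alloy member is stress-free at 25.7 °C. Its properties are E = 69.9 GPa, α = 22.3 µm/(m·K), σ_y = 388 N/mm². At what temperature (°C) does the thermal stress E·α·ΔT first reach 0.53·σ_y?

σ_y = 388 N/mm² = 388.0 MPa.
E·α·ΔT = 205.6 MPa ⇒ ΔT = 205.6 / (69.90×10³ × 22.3×10⁻⁶) = 131.9 K.
T = 25.7 + 131.9 = 157.6 °C.

158 °C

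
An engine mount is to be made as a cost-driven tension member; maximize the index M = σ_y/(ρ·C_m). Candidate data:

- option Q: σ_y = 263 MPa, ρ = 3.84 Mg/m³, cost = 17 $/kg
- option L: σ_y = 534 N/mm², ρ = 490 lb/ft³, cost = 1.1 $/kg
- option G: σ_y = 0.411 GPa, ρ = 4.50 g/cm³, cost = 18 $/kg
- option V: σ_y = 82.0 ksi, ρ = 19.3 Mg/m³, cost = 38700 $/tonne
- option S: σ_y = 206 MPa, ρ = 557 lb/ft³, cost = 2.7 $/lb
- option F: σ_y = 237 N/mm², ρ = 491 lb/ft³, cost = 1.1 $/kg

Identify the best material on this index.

In SI units:
  option Q: σ_y = 263.0 MPa, ρ = 3840 kg/m³, cost = 17.00 $/kg
  option L: σ_y = 534.0 MPa, ρ = 7849 kg/m³, cost = 1.100 $/kg
  option G: σ_y = 411.0 MPa, ρ = 4500 kg/m³, cost = 18.00 $/kg
  option V: σ_y = 565.4 MPa, ρ = 19300 kg/m³, cost = 38.70 $/kg
  option S: σ_y = 206.0 MPa, ρ = 8922 kg/m³, cost = 5.952 $/kg
  option F: σ_y = 237.0 MPa, ρ = 7865 kg/m³, cost = 1.100 $/kg
  option L: M = 61.8 kN·m per $
  option F: M = 27.4 kN·m per $
  option G: M = 5.07 kN·m per $
  option Q: M = 4.03 kN·m per $
  option S: M = 3.88 kN·m per $
  option V: M = 0.757 kN·m per $
The maximum is for option L.

option L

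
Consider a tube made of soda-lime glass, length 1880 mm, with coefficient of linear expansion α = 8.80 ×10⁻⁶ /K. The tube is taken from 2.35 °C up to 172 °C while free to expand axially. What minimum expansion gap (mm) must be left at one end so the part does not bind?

2.81 mm

ΔT = 172 − 2.35 = 169.7 K.
ΔL = α·L₀·ΔT = 8.80×10⁻⁶ × 1880 mm × 169.7 K = 2.81 mm.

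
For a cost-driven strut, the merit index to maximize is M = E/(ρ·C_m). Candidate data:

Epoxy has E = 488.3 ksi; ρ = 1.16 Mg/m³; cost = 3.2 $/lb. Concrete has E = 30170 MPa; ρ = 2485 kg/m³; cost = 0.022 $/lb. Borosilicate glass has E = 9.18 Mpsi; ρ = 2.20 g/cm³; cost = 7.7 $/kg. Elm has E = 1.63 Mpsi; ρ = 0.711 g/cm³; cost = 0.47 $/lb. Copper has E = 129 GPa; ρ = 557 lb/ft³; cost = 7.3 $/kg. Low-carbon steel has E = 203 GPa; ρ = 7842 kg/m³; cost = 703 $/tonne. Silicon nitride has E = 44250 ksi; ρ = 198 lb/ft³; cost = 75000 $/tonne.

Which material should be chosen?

Normalizing units and computing the index:
  epoxy: E = 3.367 GPa, ρ = 1160 kg/m³, cost = 7.055 $/kg
  concrete: E = 30.17 GPa, ρ = 2485 kg/m³, cost = 0.04850 $/kg
  borosilicate glass: E = 63.29 GPa, ρ = 2200 kg/m³, cost = 7.700 $/kg
  elm: E = 11.24 GPa, ρ = 711.0 kg/m³, cost = 1.036 $/kg
  copper: E = 129.0 GPa, ρ = 8922 kg/m³, cost = 7.300 $/kg
  low-carbon steel: E = 203.0 GPa, ρ = 7842 kg/m³, cost = 0.7030 $/kg
  silicon nitride: E = 305.1 GPa, ρ = 3172 kg/m³, cost = 75.00 $/kg
  concrete: M = 250 MN·m per $
  low-carbon steel: M = 36.8 MN·m per $
  elm: M = 15.3 MN·m per $
  borosilicate glass: M = 3.74 MN·m per $
  copper: M = 1.98 MN·m per $
  silicon nitride: M = 1.28 MN·m per $
  epoxy: M = 0.411 MN·m per $
The maximum is for concrete.

concrete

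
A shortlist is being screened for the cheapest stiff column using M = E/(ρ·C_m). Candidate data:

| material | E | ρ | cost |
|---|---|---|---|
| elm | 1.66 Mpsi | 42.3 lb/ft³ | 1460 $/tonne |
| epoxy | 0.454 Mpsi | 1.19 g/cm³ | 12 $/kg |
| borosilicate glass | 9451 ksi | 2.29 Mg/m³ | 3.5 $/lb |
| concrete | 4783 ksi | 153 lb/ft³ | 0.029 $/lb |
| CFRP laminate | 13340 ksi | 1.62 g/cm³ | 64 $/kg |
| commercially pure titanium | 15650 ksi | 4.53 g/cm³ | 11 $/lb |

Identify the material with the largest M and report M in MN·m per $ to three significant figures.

Normalizing units and computing the index:
  elm: E = 11.45 GPa, ρ = 677.6 kg/m³, cost = 1.460 $/kg
  epoxy: E = 3.130 GPa, ρ = 1190 kg/m³, cost = 12.00 $/kg
  borosilicate glass: E = 65.16 GPa, ρ = 2290 kg/m³, cost = 7.716 $/kg
  concrete: E = 32.98 GPa, ρ = 2451 kg/m³, cost = 0.06393 $/kg
  CFRP laminate: E = 91.98 GPa, ρ = 1620 kg/m³, cost = 64.00 $/kg
  commercially pure titanium: E = 107.9 GPa, ρ = 4530 kg/m³, cost = 24.25 $/kg
  concrete: M = 210 MN·m per $
  elm: M = 11.6 MN·m per $
  borosilicate glass: M = 3.69 MN·m per $
  commercially pure titanium: M = 0.982 MN·m per $
  CFRP laminate: M = 0.887 MN·m per $
  epoxy: M = 0.219 MN·m per $
Concrete ranks first.

concrete, M = 210 MN·m per $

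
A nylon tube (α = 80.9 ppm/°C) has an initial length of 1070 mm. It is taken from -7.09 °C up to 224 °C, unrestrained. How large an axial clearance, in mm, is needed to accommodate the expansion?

ΔT = 224 − (-7.09) = 231.1 K.
ΔL = α·L₀·ΔT = 80.9×10⁻⁶ × 1070 mm × 231.1 K = 20.0 mm.

20.0 mm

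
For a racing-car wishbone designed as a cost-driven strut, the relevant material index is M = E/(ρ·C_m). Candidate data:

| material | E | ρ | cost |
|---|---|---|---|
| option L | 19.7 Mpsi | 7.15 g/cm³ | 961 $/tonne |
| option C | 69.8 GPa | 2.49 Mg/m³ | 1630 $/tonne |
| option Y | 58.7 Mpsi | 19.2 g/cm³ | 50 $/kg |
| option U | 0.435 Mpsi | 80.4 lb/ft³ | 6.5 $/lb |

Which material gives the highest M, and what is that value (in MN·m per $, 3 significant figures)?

option L, M = 19.8 MN·m per $

Normalizing units and computing the index:
  option L: E = 135.8 GPa, ρ = 7150 kg/m³, cost = 0.9610 $/kg
  option C: E = 69.80 GPa, ρ = 2490 kg/m³, cost = 1.630 $/kg
  option Y: E = 404.7 GPa, ρ = 19200 kg/m³, cost = 50.00 $/kg
  option U: E = 2.999 GPa, ρ = 1288 kg/m³, cost = 14.33 $/kg
  option L: M = 19.8 MN·m per $
  option C: M = 17.2 MN·m per $
  option Y: M = 0.422 MN·m per $
  option U: M = 0.163 MN·m per $
The maximum is for option L.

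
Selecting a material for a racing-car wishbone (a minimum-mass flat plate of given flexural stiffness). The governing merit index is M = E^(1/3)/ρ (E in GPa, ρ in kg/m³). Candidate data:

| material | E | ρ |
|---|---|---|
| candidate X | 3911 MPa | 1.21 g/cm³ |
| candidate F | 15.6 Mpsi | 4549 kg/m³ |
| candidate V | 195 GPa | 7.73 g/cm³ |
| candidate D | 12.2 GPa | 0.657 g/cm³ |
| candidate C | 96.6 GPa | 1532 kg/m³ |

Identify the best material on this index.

candidate D

After converting to SI:
  candidate X: E = 3.911 GPa, ρ = 1210 kg/m³
  candidate F: E = 107.6 GPa, ρ = 4549 kg/m³
  candidate V: E = 195.0 GPa, ρ = 7730 kg/m³
  candidate D: E = 12.20 GPa, ρ = 657.0 kg/m³
  candidate C: E = 96.60 GPa, ρ = 1532 kg/m³
  candidate D: M = 3.50×10⁻³
  candidate C: M = 3.00×10⁻³
  candidate X: M = 1.30×10⁻³
  candidate F: M = 1.05×10⁻³
  candidate V: M = 0.750×10⁻³
The maximum is for candidate D.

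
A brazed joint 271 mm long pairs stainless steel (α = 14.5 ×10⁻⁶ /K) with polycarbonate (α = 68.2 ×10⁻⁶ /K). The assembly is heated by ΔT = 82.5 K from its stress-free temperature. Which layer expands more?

α(stainless steel) = 14.5×10⁻⁶/K vs α(polycarbonate) = 68.2×10⁻⁶/K.
Higher α expands more for the same ΔT: polycarbonate.

polycarbonate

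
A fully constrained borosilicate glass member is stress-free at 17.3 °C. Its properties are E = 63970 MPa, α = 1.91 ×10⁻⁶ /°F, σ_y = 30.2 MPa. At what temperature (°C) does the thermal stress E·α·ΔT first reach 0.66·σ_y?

108 °C

E = 63970 MPa = 63.97 GPa.
α = 1.91×10⁻⁶/°F × 9/5 = 3.44×10⁻⁶/K.
E·α·ΔT = 19.93 MPa ⇒ ΔT = 19.93 / (63.97×10³ × 3.44×10⁻⁶) = 90.63 K.
T = 17.3 + 90.63 = 107.9 °C.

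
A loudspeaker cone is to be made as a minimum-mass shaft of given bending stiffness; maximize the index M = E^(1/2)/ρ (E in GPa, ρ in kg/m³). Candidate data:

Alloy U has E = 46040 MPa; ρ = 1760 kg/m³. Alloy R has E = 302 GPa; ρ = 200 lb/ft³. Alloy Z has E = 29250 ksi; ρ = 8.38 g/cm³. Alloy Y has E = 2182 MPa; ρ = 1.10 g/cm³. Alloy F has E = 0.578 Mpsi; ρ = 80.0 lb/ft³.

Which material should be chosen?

Convert each candidate to consistent units, then evaluate M:
  alloy U: E = 46.04 GPa, ρ = 1760 kg/m³
  alloy R: E = 302.0 GPa, ρ = 3204 kg/m³
  alloy Z: E = 201.7 GPa, ρ = 8380 kg/m³
  alloy Y: E = 2.182 GPa, ρ = 1100 kg/m³
  alloy F: E = 3.985 GPa, ρ = 1281 kg/m³
  alloy R: M = 5.42×10⁻³
  alloy U: M = 3.86×10⁻³
  alloy Z: M = 1.69×10⁻³
  alloy F: M = 1.56×10⁻³
  alloy Y: M = 1.34×10⁻³
The maximum is for alloy R.

alloy R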